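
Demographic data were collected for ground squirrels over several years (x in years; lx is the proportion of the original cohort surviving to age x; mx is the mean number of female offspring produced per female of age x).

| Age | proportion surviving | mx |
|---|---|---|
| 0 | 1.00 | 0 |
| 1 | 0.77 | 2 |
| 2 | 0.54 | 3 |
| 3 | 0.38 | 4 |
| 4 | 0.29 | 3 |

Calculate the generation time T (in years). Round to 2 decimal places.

lx·mx: 0, 1.54, 1.62, 1.52, 0.87 → R0 = 5.55
x·lx·mx: 0, 1.54, 3.24, 4.56, 3.48 → Σ = 12.82
T = 12.82 / 5.55 = 2.30991… → 2.31

2.31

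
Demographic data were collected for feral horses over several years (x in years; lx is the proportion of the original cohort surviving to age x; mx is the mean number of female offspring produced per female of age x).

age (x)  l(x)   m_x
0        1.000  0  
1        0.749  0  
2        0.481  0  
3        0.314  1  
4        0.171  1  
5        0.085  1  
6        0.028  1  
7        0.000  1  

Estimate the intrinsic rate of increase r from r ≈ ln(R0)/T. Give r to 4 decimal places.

R0 = Σ lx·mx = 0 + 0 + 0 + 0.314 + 0.171 + 0.085 + 0.028 + 0 = 0.598
Σ x·lx·mx = 2.219; T = 2.219/0.598 = 3.7107…
r ≈ ln(R0)/T = ln(0.598)/3.7107… = -0.138563… → -0.1386

-0.1386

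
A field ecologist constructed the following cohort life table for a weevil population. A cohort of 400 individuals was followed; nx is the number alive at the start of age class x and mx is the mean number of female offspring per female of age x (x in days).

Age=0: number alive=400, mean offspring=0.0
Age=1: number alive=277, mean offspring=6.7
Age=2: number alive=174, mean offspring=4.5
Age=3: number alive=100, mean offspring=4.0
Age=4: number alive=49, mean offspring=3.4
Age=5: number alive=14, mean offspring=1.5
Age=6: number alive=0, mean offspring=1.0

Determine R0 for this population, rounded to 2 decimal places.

8.07

lx = nx/n0 = nx/400: 1, 0.6925, 0.435, 0.25, 0.1225, 0.035, 0
lx·mx by age: 0, 4.63975, 1.9575, 1, 0.4165, 0.0525, 0
R0 = Σ lx·mx = 8.06625 → 8.07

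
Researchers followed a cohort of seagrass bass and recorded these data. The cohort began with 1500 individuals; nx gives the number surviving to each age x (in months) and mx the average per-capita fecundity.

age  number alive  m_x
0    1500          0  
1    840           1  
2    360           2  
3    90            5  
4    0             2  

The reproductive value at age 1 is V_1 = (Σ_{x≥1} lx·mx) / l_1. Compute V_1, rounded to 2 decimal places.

lx = nx/n0 = nx/1500: 1, 0.56, 0.24, 0.06, 0
lx·mx for x ≥ 1: 0.56, 0.48, 0.3, 0 → sum = 1.34
V_1 = 1.34 / l_1 = 1.34 / 0.56 = 2.392857… → 2.39

2.39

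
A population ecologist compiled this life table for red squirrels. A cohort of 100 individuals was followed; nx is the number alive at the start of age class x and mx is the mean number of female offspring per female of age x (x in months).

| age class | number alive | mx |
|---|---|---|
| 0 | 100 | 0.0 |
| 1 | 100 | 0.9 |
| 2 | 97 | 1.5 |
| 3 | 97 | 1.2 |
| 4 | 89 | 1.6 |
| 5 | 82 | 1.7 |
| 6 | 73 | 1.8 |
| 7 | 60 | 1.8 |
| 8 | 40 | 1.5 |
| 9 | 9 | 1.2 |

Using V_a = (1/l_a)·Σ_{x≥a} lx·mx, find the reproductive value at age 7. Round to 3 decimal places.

lx = nx/n0 = nx/100: 1, 1, 0.97, 0.97, 0.89, 0.82, 0.73, 0.6, 0.4, 0.09
lx·mx for x ≥ 7: 1.08, 0.6, 0.108 → sum = 1.788
V_7 = 1.788 / l_7 = 1.788 / 0.6 = 2.98 → 2.980

2.980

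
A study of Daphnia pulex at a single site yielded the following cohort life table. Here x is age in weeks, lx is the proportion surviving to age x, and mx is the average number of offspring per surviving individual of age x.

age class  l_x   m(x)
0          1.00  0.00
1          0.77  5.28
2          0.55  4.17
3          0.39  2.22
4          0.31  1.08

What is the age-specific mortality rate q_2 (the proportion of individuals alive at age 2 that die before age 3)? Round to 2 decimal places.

0.29

q_2 = (l_2 − l_3) / l_2 = (0.55 − 0.39) / 0.55
     = 0.16 / 0.55 = 0.290909… → 0.29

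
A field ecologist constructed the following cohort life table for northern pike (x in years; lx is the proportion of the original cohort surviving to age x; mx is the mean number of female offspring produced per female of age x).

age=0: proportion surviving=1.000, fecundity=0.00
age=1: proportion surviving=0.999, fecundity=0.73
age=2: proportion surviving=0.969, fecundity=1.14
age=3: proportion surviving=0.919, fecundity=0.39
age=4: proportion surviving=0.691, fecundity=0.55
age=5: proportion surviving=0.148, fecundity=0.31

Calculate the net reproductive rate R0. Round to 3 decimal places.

2.618

lx·mx by age: 0, 0.72927, 1.10466, 0.35841, 0.38005, 0.04588
R0 = Σ lx·mx = 2.61827 → 2.618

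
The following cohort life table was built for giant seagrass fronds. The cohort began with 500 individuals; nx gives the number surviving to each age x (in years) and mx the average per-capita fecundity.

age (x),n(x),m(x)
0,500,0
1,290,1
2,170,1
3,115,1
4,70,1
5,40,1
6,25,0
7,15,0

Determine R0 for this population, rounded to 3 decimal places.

lx = nx/n0 = nx/500: 1, 0.58, 0.34, 0.23, 0.14, 0.08, 0.05, 0.03
lx·mx by age: 0, 0.58, 0.34, 0.23, 0.14, 0.08, 0, 0
R0 = Σ lx·mx = 1.37 → 1.370

1.370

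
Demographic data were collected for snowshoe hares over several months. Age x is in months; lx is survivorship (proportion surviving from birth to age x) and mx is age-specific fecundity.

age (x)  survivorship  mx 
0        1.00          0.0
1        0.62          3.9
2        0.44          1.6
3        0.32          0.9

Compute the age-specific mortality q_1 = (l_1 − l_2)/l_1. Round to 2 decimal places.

0.29

q_1 = (l_1 − l_2) / l_1 = (0.62 − 0.44) / 0.62
     = 0.18 / 0.62 = 0.290323… → 0.29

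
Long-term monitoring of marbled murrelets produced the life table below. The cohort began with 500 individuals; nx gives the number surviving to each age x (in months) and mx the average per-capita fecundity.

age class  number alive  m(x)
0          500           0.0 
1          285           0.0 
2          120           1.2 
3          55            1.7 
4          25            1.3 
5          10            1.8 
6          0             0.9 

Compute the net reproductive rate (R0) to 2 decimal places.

lx = nx/n0 = nx/500: 1, 0.57, 0.24, 0.11, 0.05, 0.02, 0
lx·mx by age: 0, 0, 0.288, 0.187, 0.065, 0.036, 0
R0 = Σ lx·mx = 0.576 → 0.58

0.58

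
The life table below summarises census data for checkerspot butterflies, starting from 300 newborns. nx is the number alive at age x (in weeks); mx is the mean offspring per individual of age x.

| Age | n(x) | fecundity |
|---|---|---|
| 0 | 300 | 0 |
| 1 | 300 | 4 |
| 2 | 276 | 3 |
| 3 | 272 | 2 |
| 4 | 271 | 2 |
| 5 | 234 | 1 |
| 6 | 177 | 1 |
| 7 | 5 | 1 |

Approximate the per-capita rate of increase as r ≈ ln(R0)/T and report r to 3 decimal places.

lx = nx/n0 = nx/300: 1, 1, 0.92, 0.90667…, 0.90333…, 0.78, 0.59, 0.01667…
R0 = Σ lx·mx = 0 + 4 + 2.76 + 1.81333… + 1.80667… + 0.78 + 0.59 + 0.01667… = 11.766667…
Σ x·lx·mx = 29.743333…; T = 29.743333…/11.766667… = 2.52776…
r ≈ ln(R0)/T = ln(11.766667…)/2.52776… = 0.97528… → 0.975

0.975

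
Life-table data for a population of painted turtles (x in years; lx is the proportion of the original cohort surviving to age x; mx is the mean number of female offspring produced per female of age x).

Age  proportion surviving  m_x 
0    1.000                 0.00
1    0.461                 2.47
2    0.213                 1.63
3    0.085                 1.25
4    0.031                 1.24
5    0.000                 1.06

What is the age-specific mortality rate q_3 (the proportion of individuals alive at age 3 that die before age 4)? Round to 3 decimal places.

0.635

q_3 = (l_3 − l_4) / l_3 = (0.085 − 0.031) / 0.085
     = 0.054 / 0.085 = 0.635294… → 0.635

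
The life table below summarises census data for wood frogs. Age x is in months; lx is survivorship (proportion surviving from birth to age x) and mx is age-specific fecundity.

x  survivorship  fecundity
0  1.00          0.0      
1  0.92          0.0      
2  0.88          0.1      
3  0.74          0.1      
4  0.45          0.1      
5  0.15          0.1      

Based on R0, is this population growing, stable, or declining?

R0 = Σ lx·mx = 0 + 0 + 0.088 + 0.074 + 0.045 + 0.015 = 0.222
R0 < 1, so the population is declining.

declining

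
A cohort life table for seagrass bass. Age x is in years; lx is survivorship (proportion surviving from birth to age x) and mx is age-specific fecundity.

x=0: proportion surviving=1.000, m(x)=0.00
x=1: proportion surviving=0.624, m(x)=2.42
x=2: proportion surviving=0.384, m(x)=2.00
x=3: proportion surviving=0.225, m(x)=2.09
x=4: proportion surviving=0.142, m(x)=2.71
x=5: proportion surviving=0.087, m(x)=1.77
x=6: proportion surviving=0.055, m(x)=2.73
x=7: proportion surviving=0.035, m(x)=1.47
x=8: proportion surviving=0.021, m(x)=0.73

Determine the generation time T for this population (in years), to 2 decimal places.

2.33

lx·mx: 0, 1.51008, 0.768, 0.47025, 0.38482, 0.15399, 0.15015, 0.05145, 0.01533 → R0 = 3.50407
x·lx·mx: 0, 1.51008, 1.536, 1.41075, 1.53928, 0.76995, 0.9009, 0.36015, 0.12264 → Σ = 8.14975
T = 8.14975 / 3.50407 = 2.325795… → 2.33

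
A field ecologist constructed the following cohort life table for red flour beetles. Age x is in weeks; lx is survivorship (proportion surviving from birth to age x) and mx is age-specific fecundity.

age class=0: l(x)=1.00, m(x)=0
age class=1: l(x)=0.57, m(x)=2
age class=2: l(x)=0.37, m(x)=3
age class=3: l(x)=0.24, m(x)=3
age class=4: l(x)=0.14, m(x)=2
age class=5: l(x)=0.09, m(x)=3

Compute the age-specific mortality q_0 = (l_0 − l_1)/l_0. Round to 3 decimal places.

0.430

q_0 = (l_0 − l_1) / l_0 = (1 − 0.57) / 1
     = 0.43 / 1 = 0.43 → 0.430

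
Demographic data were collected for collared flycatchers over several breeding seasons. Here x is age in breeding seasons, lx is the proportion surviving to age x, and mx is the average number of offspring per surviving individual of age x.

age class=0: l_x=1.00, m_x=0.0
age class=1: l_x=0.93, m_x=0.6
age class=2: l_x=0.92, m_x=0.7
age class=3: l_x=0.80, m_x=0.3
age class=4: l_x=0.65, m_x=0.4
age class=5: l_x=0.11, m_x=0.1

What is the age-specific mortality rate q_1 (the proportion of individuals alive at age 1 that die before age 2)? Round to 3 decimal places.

q_1 = (l_1 − l_2) / l_1 = (0.93 − 0.92) / 0.93
     = 0.01 / 0.93 = 0.010753… → 0.011

0.011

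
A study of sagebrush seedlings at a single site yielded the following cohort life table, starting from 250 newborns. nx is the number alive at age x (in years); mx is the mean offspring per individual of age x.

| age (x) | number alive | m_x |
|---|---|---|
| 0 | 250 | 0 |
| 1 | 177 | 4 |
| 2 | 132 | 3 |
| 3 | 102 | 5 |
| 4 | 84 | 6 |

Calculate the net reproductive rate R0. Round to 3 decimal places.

lx = nx/n0 = nx/250: 1, 0.708, 0.528, 0.408, 0.336
lx·mx by age: 0, 2.832, 1.584, 2.04, 2.016
R0 = Σ lx·mx = 8.472 → 8.472

8.472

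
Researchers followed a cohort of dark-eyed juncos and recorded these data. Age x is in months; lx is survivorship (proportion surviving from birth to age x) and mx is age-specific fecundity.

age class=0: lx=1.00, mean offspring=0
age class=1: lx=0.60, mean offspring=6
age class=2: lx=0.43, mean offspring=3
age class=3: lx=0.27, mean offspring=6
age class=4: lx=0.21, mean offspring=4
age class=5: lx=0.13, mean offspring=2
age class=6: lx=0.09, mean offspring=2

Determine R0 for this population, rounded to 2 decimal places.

lx·mx by age: 0, 3.6, 1.29, 1.62, 0.84, 0.26, 0.18
R0 = Σ lx·mx = 7.79 → 7.79

7.79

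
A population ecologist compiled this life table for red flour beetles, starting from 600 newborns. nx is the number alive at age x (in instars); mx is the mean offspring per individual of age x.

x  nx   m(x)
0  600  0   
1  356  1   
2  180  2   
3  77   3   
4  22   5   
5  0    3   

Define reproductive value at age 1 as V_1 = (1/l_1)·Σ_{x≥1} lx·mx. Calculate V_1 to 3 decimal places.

2.969

lx = nx/n0 = nx/600: 1, 0.59333…, 0.3, 0.12833…, 0.03667…, 0
lx·mx for x ≥ 1: 0.593333…, 0.6, 0.385…, 0.183333…, 0 → sum = 1.761667…
V_1 = 1.761667… / l_1 = 1.761667… / 0.593333… = 2.969101… → 2.969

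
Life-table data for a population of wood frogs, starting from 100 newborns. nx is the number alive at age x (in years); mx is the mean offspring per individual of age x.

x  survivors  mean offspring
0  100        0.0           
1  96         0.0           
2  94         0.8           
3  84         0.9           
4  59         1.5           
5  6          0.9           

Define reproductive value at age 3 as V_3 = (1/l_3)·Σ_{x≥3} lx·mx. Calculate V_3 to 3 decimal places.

lx = nx/n0 = nx/100: 1, 0.96, 0.94, 0.84, 0.59, 0.06
lx·mx for x ≥ 3: 0.756, 0.885, 0.054 → sum = 1.695
V_3 = 1.695 / l_3 = 1.695 / 0.84 = 2.017857… → 2.018

2.018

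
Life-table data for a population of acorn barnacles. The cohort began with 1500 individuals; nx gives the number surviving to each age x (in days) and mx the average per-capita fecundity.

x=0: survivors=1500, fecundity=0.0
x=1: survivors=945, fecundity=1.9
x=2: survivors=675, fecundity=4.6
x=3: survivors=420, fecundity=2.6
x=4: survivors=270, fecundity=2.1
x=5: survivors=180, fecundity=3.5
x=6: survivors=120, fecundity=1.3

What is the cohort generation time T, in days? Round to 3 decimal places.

2.401

lx = nx/n0 = nx/1500: 1, 0.63, 0.45, 0.28, 0.18, 0.12, 0.08
lx·mx: 0, 1.197, 2.07, 0.728, 0.378, 0.42, 0.104 → R0 = 4.897
x·lx·mx: 0, 1.197, 4.14, 2.184, 1.512, 2.1, 0.624 → Σ = 11.757
T = 11.757 / 4.897 = 2.400858… → 2.401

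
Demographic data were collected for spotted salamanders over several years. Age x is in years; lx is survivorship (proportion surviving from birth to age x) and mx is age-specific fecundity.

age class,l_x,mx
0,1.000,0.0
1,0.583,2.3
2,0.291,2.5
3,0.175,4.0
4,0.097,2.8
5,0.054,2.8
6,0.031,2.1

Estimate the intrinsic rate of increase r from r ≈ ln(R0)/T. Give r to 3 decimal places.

R0 = Σ lx·mx = 0 + 1.3409 + 0.7275 + 0.7 + 0.2716 + 0.1512 + 0.0651 = 3.2563
Σ x·lx·mx = 7.1289; T = 7.1289/3.2563 = 2.18926…
r ≈ ln(R0)/T = ln(3.2563)/2.18926… = 0.53926… → 0.539

0.539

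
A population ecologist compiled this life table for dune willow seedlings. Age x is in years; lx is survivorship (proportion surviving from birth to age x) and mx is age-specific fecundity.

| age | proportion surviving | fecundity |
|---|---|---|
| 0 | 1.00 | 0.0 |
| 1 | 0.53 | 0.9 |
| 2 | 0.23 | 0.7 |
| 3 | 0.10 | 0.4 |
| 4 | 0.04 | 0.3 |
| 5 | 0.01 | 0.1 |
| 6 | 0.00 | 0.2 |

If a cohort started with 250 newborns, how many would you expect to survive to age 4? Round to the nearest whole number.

Expected survivors = N0 · l_4 = 250 × 0.04 = 10 → 10

10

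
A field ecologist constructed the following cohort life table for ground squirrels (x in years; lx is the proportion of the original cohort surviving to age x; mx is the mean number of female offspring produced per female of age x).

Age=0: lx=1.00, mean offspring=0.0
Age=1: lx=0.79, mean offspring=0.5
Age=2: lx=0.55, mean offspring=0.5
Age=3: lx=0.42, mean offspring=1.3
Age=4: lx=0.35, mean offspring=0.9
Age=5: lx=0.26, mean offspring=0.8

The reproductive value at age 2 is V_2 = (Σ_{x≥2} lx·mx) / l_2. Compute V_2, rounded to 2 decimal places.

lx·mx for x ≥ 2: 0.275, 0.546, 0.315, 0.208 → sum = 1.344
V_2 = 1.344 / l_2 = 1.344 / 0.55 = 2.443636… → 2.44

2.44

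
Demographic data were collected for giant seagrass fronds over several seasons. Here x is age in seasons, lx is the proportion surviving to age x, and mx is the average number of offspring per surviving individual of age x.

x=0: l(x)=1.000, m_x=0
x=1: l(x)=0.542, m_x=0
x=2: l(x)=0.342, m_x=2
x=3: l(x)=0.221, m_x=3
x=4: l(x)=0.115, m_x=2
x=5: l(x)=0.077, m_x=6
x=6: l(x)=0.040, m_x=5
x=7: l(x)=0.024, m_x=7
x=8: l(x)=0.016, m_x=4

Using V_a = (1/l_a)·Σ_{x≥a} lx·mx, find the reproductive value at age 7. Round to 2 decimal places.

lx·mx for x ≥ 7: 0.168, 0.064 → sum = 0.232
V_7 = 0.232 / l_7 = 0.232 / 0.024 = 9.666667… → 9.67

9.67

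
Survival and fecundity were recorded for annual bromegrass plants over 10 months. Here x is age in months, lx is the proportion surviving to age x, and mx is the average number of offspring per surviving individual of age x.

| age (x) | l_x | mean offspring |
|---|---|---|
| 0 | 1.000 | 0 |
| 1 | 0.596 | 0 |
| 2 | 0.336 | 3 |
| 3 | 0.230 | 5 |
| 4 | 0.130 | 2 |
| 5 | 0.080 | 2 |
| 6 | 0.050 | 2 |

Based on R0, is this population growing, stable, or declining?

growing

R0 = Σ lx·mx = 0 + 0 + 1.008 + 1.15 + 0.26 + 0.16 + 0.1 = 2.678
R0 > 1, so the population is growing.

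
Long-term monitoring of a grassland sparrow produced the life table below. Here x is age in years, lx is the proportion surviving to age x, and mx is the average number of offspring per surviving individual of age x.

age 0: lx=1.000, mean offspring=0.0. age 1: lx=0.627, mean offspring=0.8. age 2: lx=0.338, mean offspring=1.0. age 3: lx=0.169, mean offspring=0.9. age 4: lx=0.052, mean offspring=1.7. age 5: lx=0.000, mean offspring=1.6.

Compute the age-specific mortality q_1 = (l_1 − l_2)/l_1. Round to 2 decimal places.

0.46

q_1 = (l_1 − l_2) / l_1 = (0.627 − 0.338) / 0.627
     = 0.289 / 0.627 = 0.460925… → 0.46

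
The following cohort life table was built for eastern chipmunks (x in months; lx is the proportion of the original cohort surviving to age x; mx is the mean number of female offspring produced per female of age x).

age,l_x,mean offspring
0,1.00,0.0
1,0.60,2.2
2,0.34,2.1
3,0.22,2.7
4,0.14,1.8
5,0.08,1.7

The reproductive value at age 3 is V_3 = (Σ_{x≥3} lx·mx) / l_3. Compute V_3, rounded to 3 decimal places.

4.464

lx·mx for x ≥ 3: 0.594, 0.252, 0.136 → sum = 0.982
V_3 = 0.982 / l_3 = 0.982 / 0.22 = 4.463636… → 4.464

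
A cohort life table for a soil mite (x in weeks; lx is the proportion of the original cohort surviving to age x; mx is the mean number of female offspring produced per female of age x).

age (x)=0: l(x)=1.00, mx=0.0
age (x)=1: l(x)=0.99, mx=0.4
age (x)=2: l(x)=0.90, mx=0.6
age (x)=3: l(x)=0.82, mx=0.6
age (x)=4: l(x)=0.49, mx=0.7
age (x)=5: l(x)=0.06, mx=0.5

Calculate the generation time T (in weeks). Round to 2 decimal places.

2.48

lx·mx: 0, 0.396, 0.54, 0.492, 0.343, 0.03 → R0 = 1.801
x·lx·mx: 0, 0.396, 1.08, 1.476, 1.372, 0.15 → Σ = 4.474
T = 4.474 / 1.801 = 2.484175… → 2.48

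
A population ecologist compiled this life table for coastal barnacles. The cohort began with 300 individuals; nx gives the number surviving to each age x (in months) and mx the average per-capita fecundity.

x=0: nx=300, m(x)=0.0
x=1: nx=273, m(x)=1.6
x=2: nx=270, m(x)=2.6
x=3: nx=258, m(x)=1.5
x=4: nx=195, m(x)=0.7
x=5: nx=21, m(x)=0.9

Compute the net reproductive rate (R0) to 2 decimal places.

5.60

lx = nx/n0 = nx/300: 1, 0.91, 0.9, 0.86, 0.65, 0.07
lx·mx by age: 0, 1.456, 2.34, 1.29, 0.455, 0.063
R0 = Σ lx·mx = 5.604 → 5.60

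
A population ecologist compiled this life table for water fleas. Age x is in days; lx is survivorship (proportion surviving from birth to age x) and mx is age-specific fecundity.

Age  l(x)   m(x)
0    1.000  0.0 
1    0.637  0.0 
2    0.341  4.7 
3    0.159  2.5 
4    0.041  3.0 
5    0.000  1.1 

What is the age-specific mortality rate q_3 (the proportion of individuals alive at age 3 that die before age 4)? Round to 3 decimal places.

q_3 = (l_3 − l_4) / l_3 = (0.159 − 0.041) / 0.159
     = 0.118 / 0.159 = 0.742138… → 0.742

0.742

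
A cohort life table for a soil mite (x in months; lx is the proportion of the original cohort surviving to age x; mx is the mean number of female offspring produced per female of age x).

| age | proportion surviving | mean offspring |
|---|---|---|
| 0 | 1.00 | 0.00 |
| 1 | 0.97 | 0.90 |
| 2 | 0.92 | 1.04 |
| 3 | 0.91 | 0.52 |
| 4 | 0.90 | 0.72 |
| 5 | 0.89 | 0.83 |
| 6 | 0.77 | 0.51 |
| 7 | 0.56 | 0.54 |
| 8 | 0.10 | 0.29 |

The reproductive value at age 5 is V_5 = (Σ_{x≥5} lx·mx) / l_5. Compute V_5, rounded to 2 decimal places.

lx·mx for x ≥ 5: 0.7387, 0.3927, 0.3024, 0.029 → sum = 1.4628
V_5 = 1.4628 / l_5 = 1.4628 / 0.89 = 1.643596… → 1.64

1.64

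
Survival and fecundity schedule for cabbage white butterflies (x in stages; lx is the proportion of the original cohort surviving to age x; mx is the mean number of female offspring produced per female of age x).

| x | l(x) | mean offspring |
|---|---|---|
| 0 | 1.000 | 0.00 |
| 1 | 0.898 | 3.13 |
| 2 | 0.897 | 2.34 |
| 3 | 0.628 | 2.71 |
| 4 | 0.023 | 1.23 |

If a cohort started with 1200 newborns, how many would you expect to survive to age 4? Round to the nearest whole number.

Expected survivors = N0 · l_4 = 1200 × 0.023 = 27.6 → 28

28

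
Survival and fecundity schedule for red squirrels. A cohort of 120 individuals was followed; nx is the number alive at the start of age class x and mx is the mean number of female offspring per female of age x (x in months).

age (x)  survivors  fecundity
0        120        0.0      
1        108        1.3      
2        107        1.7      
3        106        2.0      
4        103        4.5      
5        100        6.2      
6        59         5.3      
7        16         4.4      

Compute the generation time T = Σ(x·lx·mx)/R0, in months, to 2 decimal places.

4.23

lx = nx/n0 = nx/120: 1, 0.9, 0.89167…, 0.88333…, 0.85833…, 0.83333…, 0.49167…, 0.13333…
lx·mx: 0, 1.17, 1.515833…, 1.766667…, 3.8625…, 5.166667…, 2.605833…, 0.586667… → R0 = 16.674167…
x·lx·mx: 0, 1.17, 3.031667…, 5.3…, 15.45…, 25.833333…, 15.635…, 4.106667… → Σ = 70.526667…
T = 70.526667… / 16.674167… = 4.229697… → 4.23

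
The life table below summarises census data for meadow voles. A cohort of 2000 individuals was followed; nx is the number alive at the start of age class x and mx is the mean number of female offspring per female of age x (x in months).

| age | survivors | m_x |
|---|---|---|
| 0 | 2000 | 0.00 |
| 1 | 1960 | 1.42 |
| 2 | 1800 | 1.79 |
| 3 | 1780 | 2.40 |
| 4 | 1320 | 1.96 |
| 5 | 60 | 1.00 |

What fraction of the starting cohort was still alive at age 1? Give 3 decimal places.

0.980

l_1 = n_1/n_0 = 1960/2000 = 0.98 → 0.980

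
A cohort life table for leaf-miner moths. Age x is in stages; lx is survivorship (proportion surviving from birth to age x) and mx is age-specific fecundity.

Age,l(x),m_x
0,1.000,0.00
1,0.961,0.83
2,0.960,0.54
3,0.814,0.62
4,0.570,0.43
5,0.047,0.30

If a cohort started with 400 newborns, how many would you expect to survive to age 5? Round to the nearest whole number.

19

Expected survivors = N0 · l_5 = 400 × 0.047 = 18.8 → 19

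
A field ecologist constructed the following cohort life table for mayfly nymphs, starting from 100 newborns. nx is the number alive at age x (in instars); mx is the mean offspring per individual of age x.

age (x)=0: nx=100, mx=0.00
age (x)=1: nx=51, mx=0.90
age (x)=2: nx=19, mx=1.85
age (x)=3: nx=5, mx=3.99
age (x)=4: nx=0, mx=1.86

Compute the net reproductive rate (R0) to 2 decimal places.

1.01

lx = nx/n0 = nx/100: 1, 0.51, 0.19, 0.05, 0
lx·mx by age: 0, 0.459, 0.3515, 0.1995, 0
R0 = Σ lx·mx = 1.01 → 1.01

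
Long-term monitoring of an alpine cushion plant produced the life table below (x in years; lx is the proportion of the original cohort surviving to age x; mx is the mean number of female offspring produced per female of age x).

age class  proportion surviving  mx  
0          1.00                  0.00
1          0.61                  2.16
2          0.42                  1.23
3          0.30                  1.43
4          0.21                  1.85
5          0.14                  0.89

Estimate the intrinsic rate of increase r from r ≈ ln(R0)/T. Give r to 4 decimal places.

0.4875

R0 = Σ lx·mx = 0 + 1.3176 + 0.5166 + 0.429 + 0.3885 + 0.1246 = 2.7763
Σ x·lx·mx = 5.8148; T = 5.8148/2.7763 = 2.09444…
r ≈ ln(R0)/T = ln(2.7763)/2.09444… = 0.487537… → 0.4875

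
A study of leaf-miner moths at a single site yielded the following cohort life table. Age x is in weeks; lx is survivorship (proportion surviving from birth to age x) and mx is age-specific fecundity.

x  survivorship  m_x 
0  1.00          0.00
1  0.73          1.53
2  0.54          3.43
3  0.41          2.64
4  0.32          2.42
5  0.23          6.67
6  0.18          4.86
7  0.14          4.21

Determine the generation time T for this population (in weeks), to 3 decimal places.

lx·mx: 0, 1.1169, 1.8522, 1.0824, 0.7744, 1.5341, 0.8748, 0.5894 → R0 = 7.8242
x·lx·mx: 0, 1.1169, 3.7044, 3.2472, 3.0976, 7.6705, 5.2488, 4.1258 → Σ = 28.2112
T = 28.2112 / 7.8242 = 3.605634… → 3.606

3.606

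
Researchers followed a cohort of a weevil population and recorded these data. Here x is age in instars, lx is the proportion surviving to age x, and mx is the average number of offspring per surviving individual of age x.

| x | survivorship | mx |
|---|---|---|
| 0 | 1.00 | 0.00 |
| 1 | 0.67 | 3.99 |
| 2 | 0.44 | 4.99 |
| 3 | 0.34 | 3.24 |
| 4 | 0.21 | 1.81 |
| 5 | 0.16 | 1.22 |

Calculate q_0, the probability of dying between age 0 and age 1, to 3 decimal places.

0.330

q_0 = (l_0 − l_1) / l_0 = (1 − 0.67) / 1
     = 0.33 / 1 = 0.33 → 0.330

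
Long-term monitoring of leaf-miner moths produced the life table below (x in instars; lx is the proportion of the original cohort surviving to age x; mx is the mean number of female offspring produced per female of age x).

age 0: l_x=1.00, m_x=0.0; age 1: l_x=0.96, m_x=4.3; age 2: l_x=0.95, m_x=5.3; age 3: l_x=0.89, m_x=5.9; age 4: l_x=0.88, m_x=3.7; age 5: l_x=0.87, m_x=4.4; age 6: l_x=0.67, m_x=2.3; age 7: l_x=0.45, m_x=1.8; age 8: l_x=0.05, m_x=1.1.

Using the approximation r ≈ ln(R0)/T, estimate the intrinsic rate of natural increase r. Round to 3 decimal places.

R0 = Σ lx·mx = 0 + 4.128 + 5.035 + 5.251 + 3.256 + 3.828 + 1.541 + 0.81 + 0.055 = 23.904
Σ x·lx·mx = 77.471; T = 77.471/23.904 = 3.24092…
r ≈ ln(R0)/T = ln(23.904)/3.24092… = 0.97937… → 0.979

0.979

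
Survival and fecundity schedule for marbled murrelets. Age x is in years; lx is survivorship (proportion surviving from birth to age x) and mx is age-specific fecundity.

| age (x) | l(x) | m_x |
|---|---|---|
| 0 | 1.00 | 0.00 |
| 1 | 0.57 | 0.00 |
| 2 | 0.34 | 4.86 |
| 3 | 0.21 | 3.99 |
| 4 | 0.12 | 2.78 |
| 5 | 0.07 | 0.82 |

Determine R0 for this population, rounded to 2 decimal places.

2.88

lx·mx by age: 0, 0, 1.6524, 0.8379, 0.3336, 0.0574
R0 = Σ lx·mx = 2.8813 → 2.88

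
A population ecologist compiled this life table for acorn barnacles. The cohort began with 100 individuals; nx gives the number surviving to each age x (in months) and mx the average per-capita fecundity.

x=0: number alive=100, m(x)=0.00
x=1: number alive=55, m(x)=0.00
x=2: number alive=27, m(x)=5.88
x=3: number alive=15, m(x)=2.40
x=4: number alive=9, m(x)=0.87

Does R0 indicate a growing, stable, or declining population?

growing

lx = nx/n0 = nx/100: 1, 0.55, 0.27, 0.15, 0.09
R0 = Σ lx·mx = 0 + 0 + 1.5876 + 0.36 + 0.0783 = 2.0259
R0 > 1, so the population is growing.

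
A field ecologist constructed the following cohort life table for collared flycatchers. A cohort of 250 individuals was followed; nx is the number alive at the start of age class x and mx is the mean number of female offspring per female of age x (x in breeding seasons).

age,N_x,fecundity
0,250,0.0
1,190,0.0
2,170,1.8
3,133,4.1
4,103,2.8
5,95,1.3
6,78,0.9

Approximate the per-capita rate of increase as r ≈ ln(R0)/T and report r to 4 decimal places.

0.5027

lx = nx/n0 = nx/250: 1, 0.76, 0.68, 0.532, 0.412, 0.38, 0.312
R0 = Σ lx·mx = 0 + 0 + 1.224 + 2.1812 + 1.1536 + 0.494 + 0.2808 = 5.3336
Σ x·lx·mx = 17.7608; T = 17.7608/5.3336 = 3.32998…
r ≈ ln(R0)/T = ln(5.3336)/3.32998… = 0.502713… → 0.5027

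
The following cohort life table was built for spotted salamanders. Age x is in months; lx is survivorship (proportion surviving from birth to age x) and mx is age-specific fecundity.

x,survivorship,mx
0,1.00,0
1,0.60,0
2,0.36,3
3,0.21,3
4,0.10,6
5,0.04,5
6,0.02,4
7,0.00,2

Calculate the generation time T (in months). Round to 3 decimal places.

lx·mx: 0, 0, 1.08, 0.63, 0.6, 0.2, 0.08, 0 → R0 = 2.59
x·lx·mx: 0, 0, 2.16, 1.89, 2.4, 1, 0.48, 0 → Σ = 7.93
T = 7.93 / 2.59 = 3.061776… → 3.062

3.062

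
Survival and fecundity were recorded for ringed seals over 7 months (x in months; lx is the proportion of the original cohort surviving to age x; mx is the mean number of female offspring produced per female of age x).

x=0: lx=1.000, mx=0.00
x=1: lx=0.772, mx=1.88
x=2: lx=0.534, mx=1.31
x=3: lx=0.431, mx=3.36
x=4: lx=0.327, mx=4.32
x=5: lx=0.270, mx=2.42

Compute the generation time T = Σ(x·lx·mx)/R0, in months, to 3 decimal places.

2.844

lx·mx: 0, 1.45136, 0.69954, 1.44816, 1.41264, 0.6534 → R0 = 5.6651
x·lx·mx: 0, 1.45136, 1.39908, 4.34448, 5.65056, 3.267 → Σ = 16.11248
T = 16.11248 / 5.6651 = 2.844165… → 2.844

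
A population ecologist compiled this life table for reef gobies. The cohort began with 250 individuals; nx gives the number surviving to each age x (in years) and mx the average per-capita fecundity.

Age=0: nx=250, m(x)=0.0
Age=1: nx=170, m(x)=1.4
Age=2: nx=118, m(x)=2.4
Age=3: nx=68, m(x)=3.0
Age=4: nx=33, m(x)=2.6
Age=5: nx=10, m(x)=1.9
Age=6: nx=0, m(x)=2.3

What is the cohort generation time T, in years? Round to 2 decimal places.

2.23

lx = nx/n0 = nx/250: 1, 0.68, 0.472, 0.272, 0.132, 0.04, 0
lx·mx: 0, 0.952, 1.1328, 0.816, 0.3432, 0.076, 0 → R0 = 3.32
x·lx·mx: 0, 0.952, 2.2656, 2.448, 1.3728, 0.38, 0 → Σ = 7.4184
T = 7.4184 / 3.32 = 2.234458… → 2.23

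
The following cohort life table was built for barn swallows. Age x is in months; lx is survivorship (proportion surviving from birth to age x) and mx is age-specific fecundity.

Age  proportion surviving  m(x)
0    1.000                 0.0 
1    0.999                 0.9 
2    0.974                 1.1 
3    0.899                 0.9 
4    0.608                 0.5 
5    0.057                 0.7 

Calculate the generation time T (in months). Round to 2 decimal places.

2.20

lx·mx: 0, 0.8991, 1.0714, 0.8091, 0.304, 0.0399 → R0 = 3.1235
x·lx·mx: 0, 0.8991, 2.1428, 2.4273, 1.216, 0.1995 → Σ = 6.8847
T = 6.8847 / 3.1235 = 2.204162… → 2.20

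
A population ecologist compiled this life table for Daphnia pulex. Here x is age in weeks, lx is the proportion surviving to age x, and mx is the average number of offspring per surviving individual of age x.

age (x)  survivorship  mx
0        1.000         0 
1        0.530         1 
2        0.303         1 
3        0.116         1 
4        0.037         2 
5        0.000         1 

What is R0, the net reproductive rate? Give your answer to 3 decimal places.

1.023

lx·mx by age: 0, 0.53, 0.303, 0.116, 0.074, 0
R0 = Σ lx·mx = 1.023 → 1.023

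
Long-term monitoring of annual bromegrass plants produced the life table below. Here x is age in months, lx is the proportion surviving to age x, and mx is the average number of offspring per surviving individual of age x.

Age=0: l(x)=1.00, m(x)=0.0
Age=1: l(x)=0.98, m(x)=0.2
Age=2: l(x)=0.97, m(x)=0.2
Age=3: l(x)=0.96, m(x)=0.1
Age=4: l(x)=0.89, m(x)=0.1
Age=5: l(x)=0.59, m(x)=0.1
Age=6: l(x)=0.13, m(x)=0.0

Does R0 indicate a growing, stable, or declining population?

R0 = Σ lx·mx = 0 + 0.196 + 0.194 + 0.096 + 0.089 + 0.059 + 0 = 0.634
R0 < 1, so the population is declining.

declining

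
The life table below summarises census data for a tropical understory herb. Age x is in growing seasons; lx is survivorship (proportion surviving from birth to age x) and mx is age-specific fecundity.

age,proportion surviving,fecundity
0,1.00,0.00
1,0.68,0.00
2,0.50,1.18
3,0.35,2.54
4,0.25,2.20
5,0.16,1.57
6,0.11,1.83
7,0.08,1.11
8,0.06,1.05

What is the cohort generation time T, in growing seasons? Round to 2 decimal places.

3.66

lx·mx: 0, 0, 0.59, 0.889, 0.55, 0.2512, 0.2013, 0.0888, 0.063 → R0 = 2.6333
x·lx·mx: 0, 0, 1.18, 2.667, 2.2, 1.256, 1.2078, 0.6216, 0.504 → Σ = 9.6364
T = 9.6364 / 2.6333 = 3.659439… → 3.66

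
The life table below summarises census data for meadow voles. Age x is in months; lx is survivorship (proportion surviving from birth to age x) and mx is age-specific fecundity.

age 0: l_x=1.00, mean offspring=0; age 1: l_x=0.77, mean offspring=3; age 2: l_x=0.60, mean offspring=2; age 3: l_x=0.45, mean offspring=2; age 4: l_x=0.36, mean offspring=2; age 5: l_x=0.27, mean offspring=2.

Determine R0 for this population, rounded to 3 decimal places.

lx·mx by age: 0, 2.31, 1.2, 0.9, 0.72, 0.54
R0 = Σ lx·mx = 5.67 → 5.670

5.670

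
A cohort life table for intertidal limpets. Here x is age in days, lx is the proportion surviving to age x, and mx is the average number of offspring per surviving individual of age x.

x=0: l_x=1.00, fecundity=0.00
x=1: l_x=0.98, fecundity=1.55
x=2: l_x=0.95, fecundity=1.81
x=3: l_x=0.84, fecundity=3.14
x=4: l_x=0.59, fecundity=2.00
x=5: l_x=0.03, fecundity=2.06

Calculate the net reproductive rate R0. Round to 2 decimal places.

7.12

lx·mx by age: 0, 1.519, 1.7195, 2.6376, 1.18, 0.0618
R0 = Σ lx·mx = 7.1179 → 7.12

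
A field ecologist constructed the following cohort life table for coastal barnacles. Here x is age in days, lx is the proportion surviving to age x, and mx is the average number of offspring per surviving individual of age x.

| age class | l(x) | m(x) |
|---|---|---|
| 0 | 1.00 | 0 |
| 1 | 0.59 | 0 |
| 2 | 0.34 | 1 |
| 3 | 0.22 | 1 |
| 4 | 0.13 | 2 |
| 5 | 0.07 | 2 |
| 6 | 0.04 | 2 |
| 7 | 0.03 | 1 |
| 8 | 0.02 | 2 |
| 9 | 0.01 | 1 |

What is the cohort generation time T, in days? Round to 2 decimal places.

lx·mx: 0, 0, 0.34, 0.22, 0.26, 0.14, 0.08, 0.03, 0.04, 0.01 → R0 = 1.12
x·lx·mx: 0, 0, 0.68, 0.66, 1.04, 0.7, 0.48, 0.21, 0.32, 0.09 → Σ = 4.18
T = 4.18 / 1.12 = 3.732143… → 3.73

3.73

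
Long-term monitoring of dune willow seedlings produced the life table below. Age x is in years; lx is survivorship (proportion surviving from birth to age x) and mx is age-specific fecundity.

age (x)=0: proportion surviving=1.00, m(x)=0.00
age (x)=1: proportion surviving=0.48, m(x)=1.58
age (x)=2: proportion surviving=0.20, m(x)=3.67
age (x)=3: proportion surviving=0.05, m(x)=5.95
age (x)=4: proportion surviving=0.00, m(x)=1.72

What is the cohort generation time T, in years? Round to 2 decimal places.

lx·mx: 0, 0.7584, 0.734, 0.2975, 0 → R0 = 1.7899
x·lx·mx: 0, 0.7584, 1.468, 0.8925, 0 → Σ = 3.1189
T = 3.1189 / 1.7899 = 1.7425… → 1.74

1.74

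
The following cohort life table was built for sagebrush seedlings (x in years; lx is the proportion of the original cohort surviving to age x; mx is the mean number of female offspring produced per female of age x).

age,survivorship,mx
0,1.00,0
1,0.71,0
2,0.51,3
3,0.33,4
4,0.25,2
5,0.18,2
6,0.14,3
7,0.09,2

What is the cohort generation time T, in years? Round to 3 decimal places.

3.387

lx·mx: 0, 0, 1.53, 1.32, 0.5, 0.36, 0.42, 0.18 → R0 = 4.31
x·lx·mx: 0, 0, 3.06, 3.96, 2, 1.8, 2.52, 1.26 → Σ = 14.6
T = 14.6 / 4.31 = 3.387471… → 3.387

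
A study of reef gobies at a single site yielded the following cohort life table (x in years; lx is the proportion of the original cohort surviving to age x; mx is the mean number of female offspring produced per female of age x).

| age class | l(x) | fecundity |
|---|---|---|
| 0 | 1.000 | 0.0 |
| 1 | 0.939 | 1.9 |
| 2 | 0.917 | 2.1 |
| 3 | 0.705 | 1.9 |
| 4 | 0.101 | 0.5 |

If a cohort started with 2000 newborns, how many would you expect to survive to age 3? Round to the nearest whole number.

Expected survivors = N0 · l_3 = 2000 × 0.705 = 1410 → 1410

1410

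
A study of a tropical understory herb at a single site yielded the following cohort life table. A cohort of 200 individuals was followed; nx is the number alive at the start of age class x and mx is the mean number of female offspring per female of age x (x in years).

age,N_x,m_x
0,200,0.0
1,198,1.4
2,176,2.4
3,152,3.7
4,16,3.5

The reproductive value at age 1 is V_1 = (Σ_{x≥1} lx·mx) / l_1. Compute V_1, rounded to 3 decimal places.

6.657

lx = nx/n0 = nx/200: 1, 0.99, 0.88, 0.76, 0.08
lx·mx for x ≥ 1: 1.386, 2.112, 2.812, 0.28 → sum = 6.59
V_1 = 6.59 / l_1 = 6.59 / 0.99 = 6.656566… → 6.657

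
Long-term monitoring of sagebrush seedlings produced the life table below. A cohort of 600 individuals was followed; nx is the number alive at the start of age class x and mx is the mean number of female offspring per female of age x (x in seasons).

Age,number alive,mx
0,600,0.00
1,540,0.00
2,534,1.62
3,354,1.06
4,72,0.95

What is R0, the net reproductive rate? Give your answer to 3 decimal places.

lx = nx/n0 = nx/600: 1, 0.9, 0.89, 0.59, 0.12
lx·mx by age: 0, 0, 1.4418, 0.6254, 0.114
R0 = Σ lx·mx = 2.1812 → 2.181

2.181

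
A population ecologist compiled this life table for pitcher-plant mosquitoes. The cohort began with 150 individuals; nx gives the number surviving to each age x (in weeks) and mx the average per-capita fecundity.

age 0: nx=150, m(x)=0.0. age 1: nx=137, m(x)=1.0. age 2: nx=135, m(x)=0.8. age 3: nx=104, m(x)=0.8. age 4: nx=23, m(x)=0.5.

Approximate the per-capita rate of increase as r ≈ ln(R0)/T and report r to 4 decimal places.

lx = nx/n0 = nx/150: 1, 0.91333…, 0.9, 0.69333…, 0.15333…
R0 = Σ lx·mx = 0 + 0.91333… + 0.72 + 0.55467… + 0.07667… = 2.264667…
Σ x·lx·mx = 4.324…; T = 4.324…/2.264667… = 1.90933…
r ≈ ln(R0)/T = ln(2.264667…)/1.90933… = 0.428122… → 0.4281

0.4281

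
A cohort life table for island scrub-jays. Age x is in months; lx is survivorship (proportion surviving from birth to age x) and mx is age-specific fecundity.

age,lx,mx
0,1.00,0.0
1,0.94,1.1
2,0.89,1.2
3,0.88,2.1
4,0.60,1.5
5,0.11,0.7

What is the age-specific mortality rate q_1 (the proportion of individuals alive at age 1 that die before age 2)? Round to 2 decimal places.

q_1 = (l_1 − l_2) / l_1 = (0.94 − 0.89) / 0.94
     = 0.05 / 0.94 = 0.053191… → 0.05

0.05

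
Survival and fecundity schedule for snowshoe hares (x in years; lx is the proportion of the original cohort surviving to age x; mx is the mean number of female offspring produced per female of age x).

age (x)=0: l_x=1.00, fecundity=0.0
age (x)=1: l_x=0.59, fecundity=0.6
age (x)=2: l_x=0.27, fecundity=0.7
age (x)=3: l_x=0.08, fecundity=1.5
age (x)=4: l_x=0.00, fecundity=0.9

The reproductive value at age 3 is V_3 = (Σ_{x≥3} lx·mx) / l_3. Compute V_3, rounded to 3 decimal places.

lx·mx for x ≥ 3: 0.12, 0 → sum = 0.12
V_3 = 0.12 / l_3 = 0.12 / 0.08 = 1.5 → 1.500

1.500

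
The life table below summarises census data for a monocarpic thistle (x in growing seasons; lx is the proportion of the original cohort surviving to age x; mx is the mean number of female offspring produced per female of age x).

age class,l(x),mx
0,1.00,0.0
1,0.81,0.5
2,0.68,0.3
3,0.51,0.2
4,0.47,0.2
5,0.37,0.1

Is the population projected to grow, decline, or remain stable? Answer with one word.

declining

R0 = Σ lx·mx = 0 + 0.405 + 0.204 + 0.102 + 0.094 + 0.037 = 0.842
R0 < 1, so the population is declining.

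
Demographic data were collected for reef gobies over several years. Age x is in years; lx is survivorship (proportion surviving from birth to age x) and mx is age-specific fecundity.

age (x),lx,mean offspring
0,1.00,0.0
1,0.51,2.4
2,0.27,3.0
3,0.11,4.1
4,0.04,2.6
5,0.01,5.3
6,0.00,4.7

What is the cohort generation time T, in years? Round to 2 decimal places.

1.85

lx·mx: 0, 1.224, 0.81, 0.451, 0.104, 0.053, 0 → R0 = 2.642
x·lx·mx: 0, 1.224, 1.62, 1.353, 0.416, 0.265, 0 → Σ = 4.878
T = 4.878 / 2.642 = 1.846329… → 1.85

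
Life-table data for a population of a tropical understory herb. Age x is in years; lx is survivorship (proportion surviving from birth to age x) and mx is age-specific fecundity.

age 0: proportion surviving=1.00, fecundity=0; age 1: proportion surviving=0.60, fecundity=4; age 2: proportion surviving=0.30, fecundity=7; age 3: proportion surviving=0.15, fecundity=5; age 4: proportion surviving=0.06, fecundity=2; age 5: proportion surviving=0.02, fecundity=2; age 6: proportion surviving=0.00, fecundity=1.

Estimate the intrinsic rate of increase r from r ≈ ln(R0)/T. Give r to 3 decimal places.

R0 = Σ lx·mx = 0 + 2.4 + 2.1 + 0.75 + 0.12 + 0.04 + 0 = 5.41
Σ x·lx·mx = 9.53; T = 9.53/5.41 = 1.76155…
r ≈ ln(R0)/T = ln(5.41)/1.76155… = 0.95839… → 0.958

0.958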